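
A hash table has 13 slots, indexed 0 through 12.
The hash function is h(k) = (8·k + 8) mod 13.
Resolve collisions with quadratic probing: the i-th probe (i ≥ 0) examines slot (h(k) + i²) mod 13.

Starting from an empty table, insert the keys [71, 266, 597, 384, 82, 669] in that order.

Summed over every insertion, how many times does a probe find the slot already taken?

3

71: h=4 → slot 4
266: h=4, probe 4,5 → slot 5
597: h=0 → slot 0
384: h=12 → slot 12
82: h=1 → slot 1
669: h=4, probe 4,5,8 → slot 8
Table: [597, 82, _, _, 71, 266, _, _, 669, _, _, _, 384]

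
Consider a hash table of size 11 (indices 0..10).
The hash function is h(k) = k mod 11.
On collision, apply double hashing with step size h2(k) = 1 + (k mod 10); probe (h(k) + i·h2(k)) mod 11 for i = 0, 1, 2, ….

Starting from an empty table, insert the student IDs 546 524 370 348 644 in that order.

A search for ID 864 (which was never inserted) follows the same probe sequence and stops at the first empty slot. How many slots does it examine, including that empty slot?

Insert 546: h=7, slot 7 empty -> index 7.
Insert 524: h=7, h2=5, slot 7 occupied -> index 1.
Insert 370: h=7, h2=1, slot 7 occupied -> index 8.
Insert 348: h=7, h2=9, slot 7 occupied -> index 5.
Insert 644: h=6, slot 6 empty -> index 6.
Table: [—, 524, —, —, —, 348, 644, 546, 370, —, —]
Lookup 864: h=6, h2=5, probe 6,0 → slot 0 empty, not found.

2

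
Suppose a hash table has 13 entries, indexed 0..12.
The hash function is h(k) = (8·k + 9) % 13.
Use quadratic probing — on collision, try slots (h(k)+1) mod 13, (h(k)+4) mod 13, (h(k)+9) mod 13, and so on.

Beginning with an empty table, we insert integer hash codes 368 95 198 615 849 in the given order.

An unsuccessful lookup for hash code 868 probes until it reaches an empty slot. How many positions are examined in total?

2

368 hashes to 2; slot 2 is free => place at 2.
95 hashes to 2; 2 taken => place at 3.
198 hashes to 7; slot 7 is free => place at 7.
615 hashes to 2; 2,3 taken => place at 6.
849 hashes to 2; 2,3,6 taken => place at 11.
Table: [∅, ∅, 368, 95, ∅, ∅, 615, 198, ∅, ∅, ∅, 849, ∅]
Lookup 868: h=11, probe 11,12 → slot 12 empty, not found.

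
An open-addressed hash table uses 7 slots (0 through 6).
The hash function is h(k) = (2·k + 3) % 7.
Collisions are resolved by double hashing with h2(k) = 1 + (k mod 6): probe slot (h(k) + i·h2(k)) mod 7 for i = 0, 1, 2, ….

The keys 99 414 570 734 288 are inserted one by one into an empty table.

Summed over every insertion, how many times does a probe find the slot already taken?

99 hashes to 5; slot 5 is free -> place at 5.
414 hashes to 5, h2=1; 5 taken -> place at 6.
570 hashes to 2; slot 2 is free -> place at 2.
734 hashes to 1; slot 1 is free -> place at 1.
288 hashes to 5, h2=1; 5,6 taken -> place at 0.
Table: [288, 734, 570, —, —, 99, 414]

3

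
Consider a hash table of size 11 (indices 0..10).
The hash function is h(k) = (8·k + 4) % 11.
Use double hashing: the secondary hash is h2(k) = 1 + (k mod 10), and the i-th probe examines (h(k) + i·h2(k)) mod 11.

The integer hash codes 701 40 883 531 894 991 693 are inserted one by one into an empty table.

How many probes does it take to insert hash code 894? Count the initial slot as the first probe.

701 hashes to 2; slot 2 is free -> place at 2.
40 hashes to 5; slot 5 is free -> place at 5.
883 hashes to 6; slot 6 is free -> place at 6.
531 hashes to 6, h2=2; 6 taken -> place at 8.
894 hashes to 6, h2=5; 6 taken -> place at 0.
991 hashes to 1; slot 1 is free -> place at 1.
693 hashes to 4; slot 4 is free -> place at 4.
Table: [894, 991, 701, ∅, 693, 40, 883, ∅, 531, ∅, ∅]

2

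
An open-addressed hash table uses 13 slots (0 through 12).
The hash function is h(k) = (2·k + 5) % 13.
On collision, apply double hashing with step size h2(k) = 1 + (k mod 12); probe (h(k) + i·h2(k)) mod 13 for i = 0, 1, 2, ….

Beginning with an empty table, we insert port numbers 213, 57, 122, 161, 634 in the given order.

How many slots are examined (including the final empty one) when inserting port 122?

213 hashes to 2; slot 2 is free => place at 2.
57 hashes to 2, h2=10; 2 taken => place at 12.
122 hashes to 2, h2=3; 2 taken => place at 5.
161 hashes to 2, h2=6; 2 taken => place at 8.
634 hashes to 12, h2=11; 12 taken => place at 10.
Table: [-, -, 213, -, -, 122, -, -, 161, -, 634, -, 57]

2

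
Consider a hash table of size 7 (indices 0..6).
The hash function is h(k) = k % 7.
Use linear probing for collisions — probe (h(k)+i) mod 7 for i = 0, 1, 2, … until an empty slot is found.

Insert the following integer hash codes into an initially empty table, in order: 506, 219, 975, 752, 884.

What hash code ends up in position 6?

884

Insert 506: h=2, slot 2 empty => index 2.
Insert 219: h=2, slot 2 occupied => index 3.
Insert 975: h=2, slots 2,3 occupied => index 4.
Insert 752: h=3, slots 3,4 occupied => index 5.
Insert 884: h=2, slots 2,3,4,5 occupied => index 6.
Table: [., ., 506, 219, 975, 752, 884]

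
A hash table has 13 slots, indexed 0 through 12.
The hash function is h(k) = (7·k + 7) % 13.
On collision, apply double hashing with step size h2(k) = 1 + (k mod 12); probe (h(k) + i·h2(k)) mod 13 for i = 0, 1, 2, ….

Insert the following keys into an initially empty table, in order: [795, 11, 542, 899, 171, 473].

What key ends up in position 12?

795 hashes to 8; slot 8 is free → place at 8.
11 hashes to 6; slot 6 is free → place at 6.
542 hashes to 5; slot 5 is free → place at 5.
899 hashes to 8, h2=12; 8 taken → place at 7.
171 hashes to 8, h2=4; 8 taken → place at 12.
473 hashes to 3; slot 3 is free → place at 3.
Table: [-, -, -, 473, -, 542, 11, 899, 795, -, -, -, 171]

171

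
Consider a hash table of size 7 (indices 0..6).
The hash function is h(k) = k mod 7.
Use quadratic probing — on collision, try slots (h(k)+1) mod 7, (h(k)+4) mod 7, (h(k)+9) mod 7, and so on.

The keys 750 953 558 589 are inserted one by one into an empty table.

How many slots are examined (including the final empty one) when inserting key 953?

750: h=1 => slot 1
953: h=1, probe 1,2 => slot 2
558: h=5 => slot 5
589: h=1, probe 1,2,5,3 => slot 3
Table: [—, 750, 953, 589, —, 558, —]

2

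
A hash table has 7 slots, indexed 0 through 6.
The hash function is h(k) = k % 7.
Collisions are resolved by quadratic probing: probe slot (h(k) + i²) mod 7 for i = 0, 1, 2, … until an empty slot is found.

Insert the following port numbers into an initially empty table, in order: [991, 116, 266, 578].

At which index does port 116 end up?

991 hashes to 4; slot 4 is free → place at 4.
116 hashes to 4; 4 taken → place at 5.
266 hashes to 0; slot 0 is free → place at 0.
578 hashes to 4; 4,5 taken → place at 1.
Table: [266, 578, ., ., 991, 116, .]

5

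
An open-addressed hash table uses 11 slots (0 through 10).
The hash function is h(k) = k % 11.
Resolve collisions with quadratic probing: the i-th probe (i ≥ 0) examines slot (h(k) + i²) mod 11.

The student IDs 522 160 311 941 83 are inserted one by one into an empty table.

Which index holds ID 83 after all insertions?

10

522: h=5 => slot 5
160: h=6 => slot 6
311: h=3 => slot 3
941: h=6, probe 6,7 => slot 7
83: h=6, probe 6,7,10 => slot 10
Table: [., ., ., 311, ., 522, 160, 941, ., ., 83]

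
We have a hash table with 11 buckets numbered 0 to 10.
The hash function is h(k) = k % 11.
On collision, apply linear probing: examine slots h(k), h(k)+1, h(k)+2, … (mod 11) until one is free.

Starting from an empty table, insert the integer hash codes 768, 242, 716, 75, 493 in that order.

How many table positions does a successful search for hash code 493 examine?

Insert 768: h=9, slot 9 empty -> index 9.
Insert 242: h=0, slot 0 empty -> index 0.
Insert 716: h=1, slot 1 empty -> index 1.
Insert 75: h=9, slot 9 occupied -> index 10.
Insert 493: h=9, slots 9,10,0,1 occupied -> index 2.
Table: [242, 716, 493, ∅, ∅, ∅, ∅, ∅, ∅, 768, 75]
Lookup 493: h=9, probe 9,10,0,1,2 → found at 2.

5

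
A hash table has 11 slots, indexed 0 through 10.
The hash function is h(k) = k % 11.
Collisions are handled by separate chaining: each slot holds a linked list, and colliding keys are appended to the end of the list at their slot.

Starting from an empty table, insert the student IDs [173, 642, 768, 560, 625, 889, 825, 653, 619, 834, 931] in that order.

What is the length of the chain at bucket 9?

4

173 -> bucket 8
642 -> bucket 4
768 -> bucket 9
560 -> bucket 10
625 -> bucket 9 (collision)
889 -> bucket 9 (collision)
825 -> bucket 0
653 -> bucket 4 (collision)
619 -> bucket 3
834 -> bucket 9 (collision)
931 -> bucket 7
Final buckets:
0: 825
1: —
2: —
3: 619
4: 642 -> 653
5: —
6: —
7: 931
8: 173
9: 768 -> 625 -> 889 -> 834
10: 560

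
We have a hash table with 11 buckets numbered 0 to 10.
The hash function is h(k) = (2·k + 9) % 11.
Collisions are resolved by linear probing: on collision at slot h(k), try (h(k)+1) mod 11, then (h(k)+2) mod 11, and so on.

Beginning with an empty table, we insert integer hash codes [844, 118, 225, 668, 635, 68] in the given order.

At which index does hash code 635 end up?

6

Insert 844: h=3, slot 3 empty -> index 3.
Insert 118: h=3, slot 3 occupied -> index 4.
Insert 225: h=8, slot 8 empty -> index 8.
Insert 668: h=3, slots 3,4 occupied -> index 5.
Insert 635: h=3, slots 3,4,5 occupied -> index 6.
Insert 68: h=2, slot 2 empty -> index 2.
Table: [_, _, 68, 844, 118, 668, 635, _, 225, _, _]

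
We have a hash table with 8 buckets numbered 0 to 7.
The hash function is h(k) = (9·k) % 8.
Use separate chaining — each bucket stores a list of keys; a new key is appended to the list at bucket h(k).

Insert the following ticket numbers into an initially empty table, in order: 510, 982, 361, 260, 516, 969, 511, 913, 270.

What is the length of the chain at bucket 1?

3

Insert 510: h=6, bucket 6 empty → new chain.
Insert 982: h=6, bucket 6 nonempty → append to chain.
Insert 361: h=1, bucket 1 empty → new chain.
Insert 260: h=4, bucket 4 empty → new chain.
Insert 516: h=4, bucket 4 nonempty → append to chain.
Insert 969: h=1, bucket 1 nonempty → append to chain.
Insert 511: h=7, bucket 7 empty → new chain.
Insert 913: h=1, bucket 1 nonempty → append to chain.
Insert 270: h=6, bucket 6 nonempty → append to chain.
Final buckets:
0: _
1: 361 -> 969 -> 913
2: _
3: _
4: 260 -> 516
5: _
6: 510 -> 982 -> 270
7: 511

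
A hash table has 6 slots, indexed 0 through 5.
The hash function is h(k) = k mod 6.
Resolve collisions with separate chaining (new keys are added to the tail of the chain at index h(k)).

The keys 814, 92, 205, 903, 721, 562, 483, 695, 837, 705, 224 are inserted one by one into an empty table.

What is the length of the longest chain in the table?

Insert 814: h=4, bucket 4 empty -> new chain.
Insert 92: h=2, bucket 2 empty -> new chain.
Insert 205: h=1, bucket 1 empty -> new chain.
Insert 903: h=3, bucket 3 empty -> new chain.
Insert 721: h=1, bucket 1 nonempty -> append to chain.
Insert 562: h=4, bucket 4 nonempty -> append to chain.
Insert 483: h=3, bucket 3 nonempty -> append to chain.
Insert 695: h=5, bucket 5 empty -> new chain.
Insert 837: h=3, bucket 3 nonempty -> append to chain.
Insert 705: h=3, bucket 3 nonempty -> append to chain.
Insert 224: h=2, bucket 2 nonempty -> append to chain.
Final buckets:
0: -
1: 205 -> 721
2: 92 -> 224
3: 903 -> 483 -> 837 -> 705
4: 814 -> 562
5: 695

4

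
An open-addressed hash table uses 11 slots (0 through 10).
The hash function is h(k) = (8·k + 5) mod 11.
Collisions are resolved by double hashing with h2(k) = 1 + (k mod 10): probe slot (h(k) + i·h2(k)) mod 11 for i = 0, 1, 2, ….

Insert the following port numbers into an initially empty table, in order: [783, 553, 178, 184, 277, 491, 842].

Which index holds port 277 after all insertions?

783 hashes to 10; slot 10 is free → place at 10.
553 hashes to 7; slot 7 is free → place at 7.
178 hashes to 10, h2=9; 10 taken → place at 8.
184 hashes to 3; slot 3 is free → place at 3.
277 hashes to 10, h2=8; 10,7 taken → place at 4.
491 hashes to 6; slot 6 is free → place at 6.
842 hashes to 9; slot 9 is free → place at 9.
Table: [_, _, _, 184, 277, _, 491, 553, 178, 842, 783]

4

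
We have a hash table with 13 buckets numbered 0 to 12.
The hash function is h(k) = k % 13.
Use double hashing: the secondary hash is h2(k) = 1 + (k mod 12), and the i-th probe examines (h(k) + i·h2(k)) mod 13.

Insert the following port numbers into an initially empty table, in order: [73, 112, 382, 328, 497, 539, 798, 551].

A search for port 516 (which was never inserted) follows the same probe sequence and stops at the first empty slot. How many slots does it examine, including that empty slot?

Insert 73: h=8, slot 8 empty → index 8.
Insert 112: h=8, h2=5, slot 8 occupied → index 0.
Insert 382: h=5, slot 5 empty → index 5.
Insert 328: h=3, slot 3 empty → index 3.
Insert 497: h=3, h2=6, slot 3 occupied → index 9.
Insert 539: h=6, slot 6 empty → index 6.
Insert 798: h=5, h2=7, slot 5 occupied → index 12.
Insert 551: h=5, h2=12, slot 5 occupied → index 4.
Table: [112, -, -, 328, 551, 382, 539, -, 73, 497, -, -, 798]
Lookup 516: h=9, h2=1, probe 9,10 → slot 10 empty, not found.

2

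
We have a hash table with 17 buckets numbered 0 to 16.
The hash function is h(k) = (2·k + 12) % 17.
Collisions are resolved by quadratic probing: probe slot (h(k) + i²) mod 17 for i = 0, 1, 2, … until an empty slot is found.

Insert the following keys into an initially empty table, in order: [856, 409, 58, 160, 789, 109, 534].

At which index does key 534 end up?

Insert 856: h=7, slot 7 empty => index 7.
Insert 409: h=14, slot 14 empty => index 14.
Insert 58: h=9, slot 9 empty => index 9.
Insert 160: h=9, slot 9 occupied => index 10.
Insert 789: h=9, slots 9,10 occupied => index 13.
Insert 109: h=9, slots 9,10,13 occupied => index 1.
Insert 534: h=9, slots 9,10,13,1 occupied => index 8.
Table: [., 109, ., ., ., ., ., 856, 534, 58, 160, ., ., 789, 409, ., .]

8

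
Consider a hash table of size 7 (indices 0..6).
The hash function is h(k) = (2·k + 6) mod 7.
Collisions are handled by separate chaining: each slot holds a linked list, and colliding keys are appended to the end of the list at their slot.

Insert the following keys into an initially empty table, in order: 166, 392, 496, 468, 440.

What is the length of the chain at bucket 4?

166 -> bucket 2
392 -> bucket 6
496 -> bucket 4
468 -> bucket 4 (collision)
440 -> bucket 4 (collision)
Final buckets:
0: .
1: .
2: 166
3: .
4: 496 -> 468 -> 440
5: .
6: 392

3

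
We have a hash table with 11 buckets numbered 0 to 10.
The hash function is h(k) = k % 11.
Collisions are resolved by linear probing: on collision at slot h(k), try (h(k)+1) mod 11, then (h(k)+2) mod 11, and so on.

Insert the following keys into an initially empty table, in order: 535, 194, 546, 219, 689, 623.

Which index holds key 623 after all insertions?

535 hashes to 7; slot 7 is free → place at 7.
194 hashes to 7; 7 taken → place at 8.
546 hashes to 7; 7,8 taken → place at 9.
219 hashes to 10; slot 10 is free → place at 10.
689 hashes to 7; 7,8,9,10 taken → place at 0.
623 hashes to 7; 7,8,9,10,0 taken → place at 1.
Table: [689, 623, ., ., ., ., ., 535, 194, 546, 219]

1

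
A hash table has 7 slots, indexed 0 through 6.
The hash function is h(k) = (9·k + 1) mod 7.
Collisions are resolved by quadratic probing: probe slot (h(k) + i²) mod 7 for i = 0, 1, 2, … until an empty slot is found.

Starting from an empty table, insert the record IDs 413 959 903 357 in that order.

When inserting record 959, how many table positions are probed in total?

Insert 413: h=1, slot 1 empty -> index 1.
Insert 959: h=1, slot 1 occupied -> index 2.
Insert 903: h=1, slots 1,2 occupied -> index 5.
Insert 357: h=1, slots 1,2,5 occupied -> index 3.
Table: [-, 413, 959, 357, -, 903, -]

2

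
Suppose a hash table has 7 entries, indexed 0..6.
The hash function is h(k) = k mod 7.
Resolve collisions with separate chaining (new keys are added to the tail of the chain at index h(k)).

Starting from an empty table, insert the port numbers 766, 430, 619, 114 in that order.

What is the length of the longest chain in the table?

Insert 766: h=3, bucket 3 empty -> new chain.
Insert 430: h=3, bucket 3 nonempty -> append to chain.
Insert 619: h=3, bucket 3 nonempty -> append to chain.
Insert 114: h=2, bucket 2 empty -> new chain.
Final buckets:
0: ∅
1: ∅
2: 114
3: 766 -> 430 -> 619
4: ∅
5: ∅
6: ∅

3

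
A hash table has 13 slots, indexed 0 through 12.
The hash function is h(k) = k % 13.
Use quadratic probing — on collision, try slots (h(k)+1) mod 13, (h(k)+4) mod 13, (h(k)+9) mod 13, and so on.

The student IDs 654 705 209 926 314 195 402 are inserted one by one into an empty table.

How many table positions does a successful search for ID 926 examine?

3

Insert 654: h=4, slot 4 empty → index 4.
Insert 705: h=3, slot 3 empty → index 3.
Insert 209: h=1, slot 1 empty → index 1.
Insert 926: h=3, slots 3,4 occupied → index 7.
Insert 314: h=2, slot 2 empty → index 2.
Insert 195: h=0, slot 0 empty → index 0.
Insert 402: h=12, slot 12 empty → index 12.
Table: [195, 209, 314, 705, 654, —, —, 926, —, —, —, —, 402]
Lookup 926: h=3, probe 3,4,7 → found at 7.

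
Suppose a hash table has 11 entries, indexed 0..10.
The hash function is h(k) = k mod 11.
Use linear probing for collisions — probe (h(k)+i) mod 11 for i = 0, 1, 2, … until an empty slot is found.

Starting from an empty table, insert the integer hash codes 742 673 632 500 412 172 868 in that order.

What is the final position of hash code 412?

8

742: h=5 -> slot 5
673: h=2 -> slot 2
632: h=5, probe 5,6 -> slot 6
500: h=5, probe 5,6,7 -> slot 7
412: h=5, probe 5,6,7,8 -> slot 8
172: h=7, probe 7,8,9 -> slot 9
868: h=10 -> slot 10
Table: [—, —, 673, —, —, 742, 632, 500, 412, 172, 868]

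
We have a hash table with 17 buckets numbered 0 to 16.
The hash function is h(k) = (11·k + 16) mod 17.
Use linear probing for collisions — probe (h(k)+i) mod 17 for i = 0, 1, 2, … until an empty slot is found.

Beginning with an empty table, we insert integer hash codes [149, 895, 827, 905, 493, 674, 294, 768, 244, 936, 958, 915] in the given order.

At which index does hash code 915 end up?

5

149: h=6 -> slot 6
895: h=1 -> slot 1
827: h=1, probe 1,2 -> slot 2
905: h=9 -> slot 9
493: h=16 -> slot 16
674: h=1, probe 1,2,3 -> slot 3
294: h=3, probe 3,4 -> slot 4
768: h=15 -> slot 15
244: h=14 -> slot 14
936: h=10 -> slot 10
958: h=14, probe 14,15,16,0 -> slot 0
915: h=0, probe 0,1,2,3,4,5 -> slot 5
Table: [958, 895, 827, 674, 294, 915, 149, -, -, 905, 936, -, -, -, 244, 768, 493]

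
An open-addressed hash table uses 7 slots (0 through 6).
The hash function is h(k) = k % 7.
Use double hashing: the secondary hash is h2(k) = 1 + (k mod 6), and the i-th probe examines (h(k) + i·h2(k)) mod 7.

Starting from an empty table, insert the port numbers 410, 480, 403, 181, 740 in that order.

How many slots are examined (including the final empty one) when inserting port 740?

4

410 hashes to 4; slot 4 is free => place at 4.
480 hashes to 4, h2=1; 4 taken => place at 5.
403 hashes to 4, h2=2; 4 taken => place at 6.
181 hashes to 6, h2=2; 6 taken => place at 1.
740 hashes to 5, h2=3; 5,1,4 taken => place at 0.
Table: [740, 181, _, _, 410, 480, 403]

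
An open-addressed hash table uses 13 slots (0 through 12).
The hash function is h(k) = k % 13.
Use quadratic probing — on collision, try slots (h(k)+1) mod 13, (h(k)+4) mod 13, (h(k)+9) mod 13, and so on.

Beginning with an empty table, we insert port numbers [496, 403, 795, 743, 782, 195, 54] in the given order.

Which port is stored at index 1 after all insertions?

195

496 hashes to 2; slot 2 is free → place at 2.
403 hashes to 0; slot 0 is free → place at 0.
795 hashes to 2; 2 taken → place at 3.
743 hashes to 2; 2,3 taken → place at 6.
782 hashes to 2; 2,3,6 taken → place at 11.
195 hashes to 0; 0 taken → place at 1.
54 hashes to 2; 2,3,6,11 taken → place at 5.
Table: [403, 195, 496, 795, _, 54, 743, _, _, _, _, 782, _]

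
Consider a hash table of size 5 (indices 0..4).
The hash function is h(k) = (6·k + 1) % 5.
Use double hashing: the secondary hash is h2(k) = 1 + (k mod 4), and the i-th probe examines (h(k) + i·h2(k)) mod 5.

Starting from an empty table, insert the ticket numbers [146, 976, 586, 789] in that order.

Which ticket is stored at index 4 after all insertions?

146 hashes to 2; slot 2 is free -> place at 2.
976 hashes to 2, h2=1; 2 taken -> place at 3.
586 hashes to 2, h2=3; 2 taken -> place at 0.
789 hashes to 0, h2=2; 0,2 taken -> place at 4.
Table: [586, -, 146, 976, 789]

789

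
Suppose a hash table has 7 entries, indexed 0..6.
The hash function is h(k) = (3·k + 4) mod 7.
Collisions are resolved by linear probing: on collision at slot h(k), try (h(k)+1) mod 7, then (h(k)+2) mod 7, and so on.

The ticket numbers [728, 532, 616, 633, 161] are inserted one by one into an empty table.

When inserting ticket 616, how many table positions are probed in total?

3

Insert 728: h=4, slot 4 empty → index 4.
Insert 532: h=4, slot 4 occupied → index 5.
Insert 616: h=4, slots 4,5 occupied → index 6.
Insert 633: h=6, slot 6 occupied → index 0.
Insert 161: h=4, slots 4,5,6,0 occupied → index 1.
Table: [633, 161, _, _, 728, 532, 616]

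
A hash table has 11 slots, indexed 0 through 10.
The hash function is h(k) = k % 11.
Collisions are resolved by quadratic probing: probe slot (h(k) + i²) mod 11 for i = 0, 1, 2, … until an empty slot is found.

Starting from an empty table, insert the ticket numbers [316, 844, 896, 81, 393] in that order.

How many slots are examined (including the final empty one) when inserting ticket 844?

2

316 hashes to 8; slot 8 is free → place at 8.
844 hashes to 8; 8 taken → place at 9.
896 hashes to 5; slot 5 is free → place at 5.
81 hashes to 4; slot 4 is free → place at 4.
393 hashes to 8; 8,9 taken → place at 1.
Table: [∅, 393, ∅, ∅, 81, 896, ∅, ∅, 316, 844, ∅]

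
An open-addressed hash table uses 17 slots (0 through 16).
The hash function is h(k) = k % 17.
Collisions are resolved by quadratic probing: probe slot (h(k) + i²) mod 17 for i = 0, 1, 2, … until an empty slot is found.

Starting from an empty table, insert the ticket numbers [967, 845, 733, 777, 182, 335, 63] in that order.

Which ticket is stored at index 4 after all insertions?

335

Insert 967: h=15, slot 15 empty => index 15.
Insert 845: h=12, slot 12 empty => index 12.
Insert 733: h=2, slot 2 empty => index 2.
Insert 777: h=12, slot 12 occupied => index 13.
Insert 182: h=12, slots 12,13 occupied => index 16.
Insert 335: h=12, slots 12,13,16 occupied => index 4.
Insert 63: h=12, slots 12,13,16,4 occupied => index 11.
Table: [∅, ∅, 733, ∅, 335, ∅, ∅, ∅, ∅, ∅, ∅, 63, 845, 777, ∅, 967, 182]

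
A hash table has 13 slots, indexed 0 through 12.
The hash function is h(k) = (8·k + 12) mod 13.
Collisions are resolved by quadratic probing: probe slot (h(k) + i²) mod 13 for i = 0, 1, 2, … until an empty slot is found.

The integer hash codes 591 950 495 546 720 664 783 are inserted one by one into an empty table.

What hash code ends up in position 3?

664

591: h=8 => slot 8
950: h=7 => slot 7
495: h=7, probe 7,8,11 => slot 11
546: h=12 => slot 12
720: h=0 => slot 0
664: h=7, probe 7,8,11,3 => slot 3
783: h=10 => slot 10
Table: [720, _, _, 664, _, _, _, 950, 591, _, 783, 495, 546]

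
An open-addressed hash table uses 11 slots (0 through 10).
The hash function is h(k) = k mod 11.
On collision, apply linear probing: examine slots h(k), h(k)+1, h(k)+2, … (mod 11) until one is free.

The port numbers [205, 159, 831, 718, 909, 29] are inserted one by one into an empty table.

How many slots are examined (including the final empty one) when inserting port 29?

3

205: h=7 -> slot 7
159: h=5 -> slot 5
831: h=6 -> slot 6
718: h=3 -> slot 3
909: h=7, probe 7,8 -> slot 8
29: h=7, probe 7,8,9 -> slot 9
Table: [∅, ∅, ∅, 718, ∅, 159, 831, 205, 909, 29, ∅]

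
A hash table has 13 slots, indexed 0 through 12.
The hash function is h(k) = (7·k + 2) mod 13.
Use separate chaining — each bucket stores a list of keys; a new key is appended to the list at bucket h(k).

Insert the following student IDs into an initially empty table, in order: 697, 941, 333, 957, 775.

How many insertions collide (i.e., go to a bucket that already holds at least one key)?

697 → bucket 6
941 → bucket 11
333 → bucket 6 (collision)
957 → bucket 6 (collision)
775 → bucket 6 (collision)
Final buckets:
0: _
1: _
2: _
3: _
4: _
5: _
6: 697 -> 333 -> 957 -> 775
7: _
8: _
9: _
10: _
11: 941
12: _

3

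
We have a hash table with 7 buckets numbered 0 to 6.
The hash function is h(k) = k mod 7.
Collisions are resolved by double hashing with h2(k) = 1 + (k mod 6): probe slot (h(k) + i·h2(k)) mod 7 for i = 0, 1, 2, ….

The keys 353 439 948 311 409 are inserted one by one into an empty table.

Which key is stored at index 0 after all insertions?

409

Insert 353: h=3, slot 3 empty => index 3.
Insert 439: h=5, slot 5 empty => index 5.
Insert 948: h=3, h2=1, slot 3 occupied => index 4.
Insert 311: h=3, h2=6, slot 3 occupied => index 2.
Insert 409: h=3, h2=2, slots 3,5 occupied => index 0.
Table: [409, -, 311, 353, 948, 439, -]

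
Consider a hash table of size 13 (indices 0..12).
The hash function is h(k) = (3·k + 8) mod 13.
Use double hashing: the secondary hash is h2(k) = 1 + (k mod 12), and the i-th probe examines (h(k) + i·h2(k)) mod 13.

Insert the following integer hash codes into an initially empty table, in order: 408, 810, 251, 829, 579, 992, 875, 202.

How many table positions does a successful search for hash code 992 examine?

4

408: h=10 -> slot 10
810: h=7 -> slot 7
251: h=7, h2=12, probe 7,6 -> slot 6
829: h=12 -> slot 12
579: h=3 -> slot 3
992: h=7, h2=9, probe 7,3,12,8 -> slot 8
875: h=7, h2=12, probe 7,6,5 -> slot 5
202: h=3, h2=11, probe 3,1 -> slot 1
Table: [., 202, ., 579, ., 875, 251, 810, 992, ., 408, ., 829]
Lookup 992: h=7, h2=9, probe 7,3,12,8 → found at 8.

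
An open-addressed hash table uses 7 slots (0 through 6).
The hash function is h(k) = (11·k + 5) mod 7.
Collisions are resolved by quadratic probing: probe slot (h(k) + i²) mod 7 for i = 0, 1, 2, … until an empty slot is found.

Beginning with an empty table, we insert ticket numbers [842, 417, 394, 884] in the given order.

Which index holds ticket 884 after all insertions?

842 hashes to 6; slot 6 is free → place at 6.
417 hashes to 0; slot 0 is free → place at 0.
394 hashes to 6; 6,0 taken → place at 3.
884 hashes to 6; 6,0,3 taken → place at 1.
Table: [417, 884, ∅, 394, ∅, ∅, 842]

1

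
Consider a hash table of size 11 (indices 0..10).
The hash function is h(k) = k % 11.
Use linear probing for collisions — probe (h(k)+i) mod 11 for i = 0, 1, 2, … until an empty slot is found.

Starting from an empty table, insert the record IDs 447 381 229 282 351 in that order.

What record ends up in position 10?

282

Insert 447: h=7, slot 7 empty => index 7.
Insert 381: h=7, slot 7 occupied => index 8.
Insert 229: h=9, slot 9 empty => index 9.
Insert 282: h=7, slots 7,8,9 occupied => index 10.
Insert 351: h=10, slot 10 occupied => index 0.
Table: [351, ∅, ∅, ∅, ∅, ∅, ∅, 447, 381, 229, 282]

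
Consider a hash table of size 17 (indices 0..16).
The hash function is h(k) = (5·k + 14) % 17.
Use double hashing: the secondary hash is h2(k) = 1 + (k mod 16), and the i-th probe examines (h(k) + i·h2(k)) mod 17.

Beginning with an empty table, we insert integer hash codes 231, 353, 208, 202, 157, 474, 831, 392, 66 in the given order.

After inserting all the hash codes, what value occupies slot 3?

831

231 hashes to 13; slot 13 is free → place at 13.
353 hashes to 11; slot 11 is free → place at 11.
208 hashes to 0; slot 0 is free → place at 0.
202 hashes to 4; slot 4 is free → place at 4.
157 hashes to 0, h2=14; 0 taken → place at 14.
474 hashes to 4, h2=11; 4 taken → place at 15.
831 hashes to 4, h2=16; 4 taken → place at 3.
392 hashes to 2; slot 2 is free → place at 2.
66 hashes to 4, h2=3; 4 taken → place at 7.
Table: [208, ∅, 392, 831, 202, ∅, ∅, 66, ∅, ∅, ∅, 353, ∅, 231, 157, 474, ∅]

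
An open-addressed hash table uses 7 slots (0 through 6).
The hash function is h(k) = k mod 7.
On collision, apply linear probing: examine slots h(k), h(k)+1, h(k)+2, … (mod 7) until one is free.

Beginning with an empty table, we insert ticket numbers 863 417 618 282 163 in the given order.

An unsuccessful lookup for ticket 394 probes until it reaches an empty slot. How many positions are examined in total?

863: h=2 -> slot 2
417: h=4 -> slot 4
618: h=2, probe 2,3 -> slot 3
282: h=2, probe 2,3,4,5 -> slot 5
163: h=2, probe 2,3,4,5,6 -> slot 6
Table: [-, -, 863, 618, 417, 282, 163]
Lookup 394: h=2, probe 2,3,4,5,6,0 → slot 0 empty, not found.

6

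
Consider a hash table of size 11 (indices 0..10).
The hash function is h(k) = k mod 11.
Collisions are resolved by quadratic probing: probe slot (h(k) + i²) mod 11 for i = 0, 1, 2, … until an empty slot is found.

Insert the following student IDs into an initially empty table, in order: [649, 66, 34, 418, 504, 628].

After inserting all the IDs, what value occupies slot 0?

649

649: h=0 -> slot 0
66: h=0, probe 0,1 -> slot 1
34: h=1, probe 1,2 -> slot 2
418: h=0, probe 0,1,4 -> slot 4
504: h=9 -> slot 9
628: h=1, probe 1,2,5 -> slot 5
Table: [649, 66, 34, ∅, 418, 628, ∅, ∅, ∅, 504, ∅]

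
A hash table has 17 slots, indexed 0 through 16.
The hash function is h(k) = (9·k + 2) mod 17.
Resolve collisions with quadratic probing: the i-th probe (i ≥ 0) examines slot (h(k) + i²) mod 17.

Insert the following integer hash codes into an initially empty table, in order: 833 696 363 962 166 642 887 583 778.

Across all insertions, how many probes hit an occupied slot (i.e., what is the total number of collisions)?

Insert 833: h=2, slot 2 empty -> index 2.
Insert 696: h=10, slot 10 empty -> index 10.
Insert 363: h=5, slot 5 empty -> index 5.
Insert 962: h=7, slot 7 empty -> index 7.
Insert 166: h=0, slot 0 empty -> index 0.
Insert 642: h=0, slot 0 occupied -> index 1.
Insert 887: h=12, slot 12 empty -> index 12.
Insert 583: h=13, slot 13 empty -> index 13.
Insert 778: h=0, slots 0,1 occupied -> index 4.
Table: [166, 642, 833, —, 778, 363, —, 962, —, —, 696, —, 887, 583, —, —, —]

3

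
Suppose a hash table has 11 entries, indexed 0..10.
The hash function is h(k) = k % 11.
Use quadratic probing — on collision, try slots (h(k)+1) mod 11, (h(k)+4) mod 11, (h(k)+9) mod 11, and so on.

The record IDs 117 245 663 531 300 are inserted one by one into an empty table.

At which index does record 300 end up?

Insert 117: h=7, slot 7 empty -> index 7.
Insert 245: h=3, slot 3 empty -> index 3.
Insert 663: h=3, slot 3 occupied -> index 4.
Insert 531: h=3, slots 3,4,7 occupied -> index 1.
Insert 300: h=3, slots 3,4,7,1 occupied -> index 8.
Table: [-, 531, -, 245, 663, -, -, 117, 300, -, -]

8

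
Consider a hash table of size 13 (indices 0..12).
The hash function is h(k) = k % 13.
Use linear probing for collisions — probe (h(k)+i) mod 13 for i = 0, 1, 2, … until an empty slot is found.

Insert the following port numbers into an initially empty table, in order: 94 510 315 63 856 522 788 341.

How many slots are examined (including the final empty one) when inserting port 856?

Insert 94: h=3, slot 3 empty -> index 3.
Insert 510: h=3, slot 3 occupied -> index 4.
Insert 315: h=3, slots 3,4 occupied -> index 5.
Insert 63: h=11, slot 11 empty -> index 11.
Insert 856: h=11, slot 11 occupied -> index 12.
Insert 522: h=2, slot 2 empty -> index 2.
Insert 788: h=8, slot 8 empty -> index 8.
Insert 341: h=3, slots 3,4,5 occupied -> index 6.
Table: [., ., 522, 94, 510, 315, 341, ., 788, ., ., 63, 856]

2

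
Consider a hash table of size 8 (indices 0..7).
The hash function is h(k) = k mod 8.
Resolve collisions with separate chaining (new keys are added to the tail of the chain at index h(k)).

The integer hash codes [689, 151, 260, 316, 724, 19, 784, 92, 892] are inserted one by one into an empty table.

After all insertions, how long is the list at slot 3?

689 -> bucket 1
151 -> bucket 7
260 -> bucket 4
316 -> bucket 4 (collision)
724 -> bucket 4 (collision)
19 -> bucket 3
784 -> bucket 0
92 -> bucket 4 (collision)
892 -> bucket 4 (collision)
Final buckets:
0: 784
1: 689
2: .
3: 19
4: 260 -> 316 -> 724 -> 92 -> 892
5: .
6: .
7: 151

1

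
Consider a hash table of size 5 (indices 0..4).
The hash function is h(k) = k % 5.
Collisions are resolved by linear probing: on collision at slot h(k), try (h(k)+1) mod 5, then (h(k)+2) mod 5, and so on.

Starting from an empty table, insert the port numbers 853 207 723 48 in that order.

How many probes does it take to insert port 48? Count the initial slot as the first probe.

3

853 hashes to 3; slot 3 is free → place at 3.
207 hashes to 2; slot 2 is free → place at 2.
723 hashes to 3; 3 taken → place at 4.
48 hashes to 3; 3,4 taken → place at 0.
Table: [48, ., 207, 853, 723]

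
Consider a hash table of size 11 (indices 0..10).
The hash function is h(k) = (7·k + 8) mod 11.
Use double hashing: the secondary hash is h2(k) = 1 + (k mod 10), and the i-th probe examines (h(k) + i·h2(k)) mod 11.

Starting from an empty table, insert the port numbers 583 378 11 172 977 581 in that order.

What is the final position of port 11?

583: h=8 → slot 8
378: h=3 → slot 3
11: h=8, h2=2, probe 8,10 → slot 10
172: h=2 → slot 2
977: h=5 → slot 5
581: h=5, h2=2, probe 5,7 → slot 7
Table: [-, -, 172, 378, -, 977, -, 581, 583, -, 11]

10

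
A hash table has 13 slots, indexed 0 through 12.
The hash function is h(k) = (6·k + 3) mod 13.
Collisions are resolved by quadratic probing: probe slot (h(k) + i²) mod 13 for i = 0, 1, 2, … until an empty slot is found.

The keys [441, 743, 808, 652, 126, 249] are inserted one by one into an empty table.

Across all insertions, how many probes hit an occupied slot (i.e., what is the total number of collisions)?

441: h=10 => slot 10
743: h=2 => slot 2
808: h=2, probe 2,3 => slot 3
652: h=2, probe 2,3,6 => slot 6
126: h=5 => slot 5
249: h=2, probe 2,3,6,11 => slot 11
Table: [∅, ∅, 743, 808, ∅, 126, 652, ∅, ∅, ∅, 441, 249, ∅]

6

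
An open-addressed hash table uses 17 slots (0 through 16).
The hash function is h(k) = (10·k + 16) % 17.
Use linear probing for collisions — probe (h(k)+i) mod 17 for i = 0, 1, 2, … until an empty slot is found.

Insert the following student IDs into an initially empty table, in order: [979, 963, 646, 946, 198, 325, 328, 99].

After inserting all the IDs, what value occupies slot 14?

979

979: h=14 → slot 14
963: h=7 → slot 7
646: h=16 → slot 16
946: h=7, probe 7,8 → slot 8
198: h=7, probe 7,8,9 → slot 9
325: h=2 → slot 2
328: h=15 → slot 15
99: h=3 → slot 3
Table: [., ., 325, 99, ., ., ., 963, 946, 198, ., ., ., ., 979, 328, 646]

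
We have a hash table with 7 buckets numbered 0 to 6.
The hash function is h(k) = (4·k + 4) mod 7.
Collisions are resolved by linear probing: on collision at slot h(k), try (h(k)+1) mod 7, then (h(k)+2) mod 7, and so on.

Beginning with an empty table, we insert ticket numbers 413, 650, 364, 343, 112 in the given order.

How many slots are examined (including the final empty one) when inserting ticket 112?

5

413 hashes to 4; slot 4 is free → place at 4.
650 hashes to 0; slot 0 is free → place at 0.
364 hashes to 4; 4 taken → place at 5.
343 hashes to 4; 4,5 taken → place at 6.
112 hashes to 4; 4,5,6,0 taken → place at 1.
Table: [650, 112, -, -, 413, 364, 343]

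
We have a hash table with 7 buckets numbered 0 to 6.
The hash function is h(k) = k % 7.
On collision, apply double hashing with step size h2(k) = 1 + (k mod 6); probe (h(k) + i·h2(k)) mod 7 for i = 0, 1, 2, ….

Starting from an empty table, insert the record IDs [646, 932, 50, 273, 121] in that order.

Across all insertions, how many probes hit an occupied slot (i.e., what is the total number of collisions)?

3

Insert 646: h=2, slot 2 empty → index 2.
Insert 932: h=1, slot 1 empty → index 1.
Insert 50: h=1, h2=3, slot 1 occupied → index 4.
Insert 273: h=0, slot 0 empty → index 0.
Insert 121: h=2, h2=2, slots 2,4 occupied → index 6.
Table: [273, 932, 646, ., 50, ., 121]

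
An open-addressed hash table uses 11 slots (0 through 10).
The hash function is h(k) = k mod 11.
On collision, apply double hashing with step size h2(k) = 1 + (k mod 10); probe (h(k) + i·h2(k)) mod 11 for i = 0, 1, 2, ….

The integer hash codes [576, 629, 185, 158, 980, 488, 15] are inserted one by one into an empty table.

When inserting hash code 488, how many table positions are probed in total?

576: h=4 -> slot 4
629: h=2 -> slot 2
185: h=9 -> slot 9
158: h=4, h2=9, probe 4,2,0 -> slot 0
980: h=1 -> slot 1
488: h=4, h2=9, probe 4,2,0,9,7 -> slot 7
15: h=4, h2=6, probe 4,10 -> slot 10
Table: [158, 980, 629, ∅, 576, ∅, ∅, 488, ∅, 185, 15]

5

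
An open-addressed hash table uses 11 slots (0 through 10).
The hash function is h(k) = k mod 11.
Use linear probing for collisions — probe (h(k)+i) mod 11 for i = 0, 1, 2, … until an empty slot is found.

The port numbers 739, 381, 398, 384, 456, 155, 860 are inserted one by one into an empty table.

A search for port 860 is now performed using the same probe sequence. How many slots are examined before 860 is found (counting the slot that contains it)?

3

739 hashes to 2; slot 2 is free → place at 2.
381 hashes to 7; slot 7 is free → place at 7.
398 hashes to 2; 2 taken → place at 3.
384 hashes to 10; slot 10 is free → place at 10.
456 hashes to 5; slot 5 is free → place at 5.
155 hashes to 1; slot 1 is free → place at 1.
860 hashes to 2; 2,3 taken → place at 4.
Table: [-, 155, 739, 398, 860, 456, -, 381, -, -, 384]
Lookup 860: h=2, probe 2,3,4 → found at 4.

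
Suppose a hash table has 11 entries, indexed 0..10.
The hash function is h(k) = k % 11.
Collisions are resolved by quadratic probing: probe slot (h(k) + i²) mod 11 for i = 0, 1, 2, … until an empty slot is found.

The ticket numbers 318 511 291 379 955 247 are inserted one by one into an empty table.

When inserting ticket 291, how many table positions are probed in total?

Insert 318: h=10, slot 10 empty => index 10.
Insert 511: h=5, slot 5 empty => index 5.
Insert 291: h=5, slot 5 occupied => index 6.
Insert 379: h=5, slots 5,6 occupied => index 9.
Insert 955: h=9, slots 9,10 occupied => index 2.
Insert 247: h=5, slots 5,6,9 occupied => index 3.
Table: [., ., 955, 247, ., 511, 291, ., ., 379, 318]

2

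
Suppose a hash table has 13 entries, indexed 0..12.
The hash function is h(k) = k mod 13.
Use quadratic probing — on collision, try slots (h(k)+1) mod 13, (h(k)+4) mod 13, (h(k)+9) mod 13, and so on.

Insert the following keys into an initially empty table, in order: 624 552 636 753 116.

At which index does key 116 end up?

Insert 624: h=0, slot 0 empty → index 0.
Insert 552: h=6, slot 6 empty → index 6.
Insert 636: h=12, slot 12 empty → index 12.
Insert 753: h=12, slots 12,0 occupied → index 3.
Insert 116: h=12, slots 12,0,3 occupied → index 8.
Table: [624, ∅, ∅, 753, ∅, ∅, 552, ∅, 116, ∅, ∅, ∅, 636]

8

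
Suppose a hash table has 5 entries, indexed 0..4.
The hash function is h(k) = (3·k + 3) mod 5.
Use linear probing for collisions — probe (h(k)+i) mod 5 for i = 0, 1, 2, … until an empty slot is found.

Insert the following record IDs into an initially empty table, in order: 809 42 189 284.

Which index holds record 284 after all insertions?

809 hashes to 0; slot 0 is free -> place at 0.
42 hashes to 4; slot 4 is free -> place at 4.
189 hashes to 0; 0 taken -> place at 1.
284 hashes to 0; 0,1 taken -> place at 2.
Table: [809, 189, 284, -, 42]

2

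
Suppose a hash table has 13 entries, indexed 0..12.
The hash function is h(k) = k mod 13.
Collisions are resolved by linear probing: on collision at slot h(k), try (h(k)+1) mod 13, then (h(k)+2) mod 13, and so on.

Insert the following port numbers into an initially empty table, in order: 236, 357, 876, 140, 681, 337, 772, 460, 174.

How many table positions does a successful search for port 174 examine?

Insert 236: h=2, slot 2 empty => index 2.
Insert 357: h=6, slot 6 empty => index 6.
Insert 876: h=5, slot 5 empty => index 5.
Insert 140: h=10, slot 10 empty => index 10.
Insert 681: h=5, slots 5,6 occupied => index 7.
Insert 337: h=12, slot 12 empty => index 12.
Insert 772: h=5, slots 5,6,7 occupied => index 8.
Insert 460: h=5, slots 5,6,7,8 occupied => index 9.
Insert 174: h=5, slots 5,6,7,8,9,10 occupied => index 11.
Table: [., ., 236, ., ., 876, 357, 681, 772, 460, 140, 174, 337]
Lookup 174: h=5, probe 5,6,7,8,9,10,11 → found at 11.

7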